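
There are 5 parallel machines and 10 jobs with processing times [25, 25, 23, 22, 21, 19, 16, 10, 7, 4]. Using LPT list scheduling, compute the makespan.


Jobs (LPT sorted): [25, 25, 23, 22, 21, 19, 16, 10, 7, 4]
Machines: 5
  J=25 → Machine 1 (load: 0+25=25)
  J=25 → Machine 2 (load: 0+25=25)
  J=23 → Machine 3 (load: 0+23=23)
  J=22 → Machine 4 (load: 0+22=22)
  J=21 → Machine 5 (load: 0+21=21)
  J=19 → Machine 5 (load: 21+19=40)
  J=16 → Machine 4 (load: 22+16=38)
  J=10 → Machine 3 (load: 23+10=33)
  J=7 → Machine 1 (load: 25+7=32)
  J=4 → Machine 2 (load: 25+4=29)
Machine loads: [32, 29, 33, 38, 40]
Makespan = max = 40 time units


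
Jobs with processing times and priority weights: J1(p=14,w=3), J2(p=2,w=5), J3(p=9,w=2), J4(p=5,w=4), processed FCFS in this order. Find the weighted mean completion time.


Completion times:
  J1: C=14, w×C=3×14=42
  J2: C=16, w×C=5×16=80
  J3: C=25, w×C=2×25=50
  J4: C=30, w×C=4×30=120
Sum w×C = 292
Sum w = 14
Weighted avg = 292/14
= 20.86


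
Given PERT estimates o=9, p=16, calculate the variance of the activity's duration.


σ² = ((p - o) / 6)² = (p - o)² / 36
= (16 - 9)² / 36
= 7² / 36
= 49 / 36
= 1.3611


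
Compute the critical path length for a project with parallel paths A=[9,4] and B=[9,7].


Path A: 9 + 4 = 13
Path B: 9 + 7 = 16
Critical path = longest = max(13, 16)
= 16 (Path B)


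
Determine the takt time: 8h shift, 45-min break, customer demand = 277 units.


Available = 8×60 - 45 = 435 min
Takt time = 435 / 277
= 1.57 min/unit


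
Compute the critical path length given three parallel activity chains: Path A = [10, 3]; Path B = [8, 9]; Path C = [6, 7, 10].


Path A: 10 + 3 = 13
Path B: 8 + 9 = 17
Path C: 6 + 7 + 10 = 23
Critical path = longest = max(13, 17, 23)
= 23 (Path C)


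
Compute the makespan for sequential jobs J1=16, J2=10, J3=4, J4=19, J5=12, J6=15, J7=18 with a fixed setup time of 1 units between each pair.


Makespan = Σ processing + (n-1) × setup
= (16 + 10 + 4 + 19 + 12 + 15 + 18) + (7-1)×1
= 94 + 6
= 100 time units


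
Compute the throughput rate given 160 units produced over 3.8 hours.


Throughput = units / time
= 160 / 3.8
= 42.1 units/hour


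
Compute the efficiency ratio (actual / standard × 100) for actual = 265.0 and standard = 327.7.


Efficiency = (actual / standard) × 100
= (265.0 / 327.7) × 100
= 80.9%


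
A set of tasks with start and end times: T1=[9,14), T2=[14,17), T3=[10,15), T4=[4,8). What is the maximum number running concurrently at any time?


Check each time point for overlaps:
  t=10: 2 tasks active (T1, T3)
Max concurrent = 2


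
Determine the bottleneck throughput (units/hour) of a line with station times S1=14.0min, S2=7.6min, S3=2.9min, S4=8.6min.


Bottleneck = longest station time
Station times: [14.0, 7.6, 2.9, 8.6]
Max = 14.0 min
Rate = 60 / 14.0
= 4.29 units/hour (bottleneck: 14.0min)


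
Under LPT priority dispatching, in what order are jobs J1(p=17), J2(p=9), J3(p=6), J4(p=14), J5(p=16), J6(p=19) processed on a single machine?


LPT: sort by longest processing time first
  J6: p=19
  J1: p=17
  J5: p=16
  J4: p=14
  J2: p=9
  J3: p=6
Order: J6 → J1 → J5 → J4 → J2 → J3


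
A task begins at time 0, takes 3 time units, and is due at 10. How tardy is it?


Completion = start + processing = 0 + 3 = 3
Tardiness = max(0, C - d) = max(0, 3 - 10)
= max(0, -7)
= 0


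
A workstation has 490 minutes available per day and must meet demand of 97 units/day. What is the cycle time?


Cycle time = available time / demand
= 490 / 97
= 5.05 min/unit


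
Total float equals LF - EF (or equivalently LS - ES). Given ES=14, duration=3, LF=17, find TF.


EF = ES + duration = 14 + 3 = 17
LS = LF - duration = 17 - 3 = 14
Total Float = LF - EF = 17 - 17
(or LS - ES = 14 - 14)
= 0


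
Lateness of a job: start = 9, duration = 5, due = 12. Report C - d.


Completion = 9 + 5 = 14
Lateness = C - d = 14 - 12
= 2


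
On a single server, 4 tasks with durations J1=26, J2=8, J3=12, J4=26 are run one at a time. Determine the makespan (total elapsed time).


Sequential makespan: sum all processing times
= 26 + 8 + 12 + 26
= 72 time units


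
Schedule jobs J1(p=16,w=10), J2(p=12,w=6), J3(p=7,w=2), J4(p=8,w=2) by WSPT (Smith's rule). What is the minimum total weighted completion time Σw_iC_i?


WSPT order (by p/w): J1 → J2 → J3 → J4
  J1: C=16, w·C=10×16=160
  J2: C=28, w·C=6×28=168
  J3: C=35, w·C=2×35=70
  J4: C=43, w·C=2×43=86
Σ w·C = 484
= 484


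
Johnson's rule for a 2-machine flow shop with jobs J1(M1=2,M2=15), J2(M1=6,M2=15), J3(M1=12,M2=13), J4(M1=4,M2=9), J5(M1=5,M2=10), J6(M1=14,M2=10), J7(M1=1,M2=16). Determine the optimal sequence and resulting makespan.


Johnson's rule:
Group 1 (M1≤M2, sort by M1): ['J7', 'J1', 'J4', 'J5', 'J2', 'J3']
Group 2 (M1>M2, sort desc M2): ['J6']
Sequence: J7 → J1 → J4 → J5 → J2 → J3 → J6
Makespan calculation:
  J7: M1 done=1, M2 done=17
  J1: M1 done=3, M2 done=32
  J4: M1 done=7, M2 done=41
  J5: M1 done=12, M2 done=51
  J2: M1 done=18, M2 done=66
  J3: M1 done=30, M2 done=79
  J6: M1 done=44, M2 done=89
= Sequence: J7 → J1 → J4 → J5 → J2 → J3 → J6, Makespan: 89


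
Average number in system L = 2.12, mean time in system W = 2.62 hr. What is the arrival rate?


Little's law: L = λW → λ = L / W
= 2.12 / 2.62
= 0.81 per hour


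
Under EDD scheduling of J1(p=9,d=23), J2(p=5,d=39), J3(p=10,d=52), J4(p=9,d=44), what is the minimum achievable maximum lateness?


EDD order: J1 → J2 → J4 → J3
Completion and lateness:
  J1: C=9, d=23, L=9-23=-14
  J2: C=14, d=39, L=14-39=-25
  J4: C=23, d=44, L=23-44=-21
  J3: C=33, d=52, L=33-52=-19
Lmax = max(-14, -25, -21, -19)
= -14


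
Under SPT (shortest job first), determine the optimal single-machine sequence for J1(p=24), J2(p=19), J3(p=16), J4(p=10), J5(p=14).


SPT: sort by shortest processing time
  J4: p=10
  J5: p=14
  J3: p=16
  J2: p=19
  J1: p=24
Order: J4 → J5 → J3 → J2 → J1


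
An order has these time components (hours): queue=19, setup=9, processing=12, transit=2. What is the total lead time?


Lead time = queue + setup + processing + transit
= 19 + 9 + 12 + 2
= 42 hours


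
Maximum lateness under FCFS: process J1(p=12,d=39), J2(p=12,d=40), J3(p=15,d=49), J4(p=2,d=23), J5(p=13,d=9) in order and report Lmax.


Lateness per job (L = C - d):
  J1: C=12, d=39, L=-27
  J2: C=24, d=40, L=-16
  J3: C=39, d=49, L=-10
  J4: C=41, d=23, L=18
  J5: C=54, d=9, L=45
Lmax = max(-27, -16, -10, 18, 45)
= 45


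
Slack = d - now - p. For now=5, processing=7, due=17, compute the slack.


Slack = due - current_time - processing
= 17 - 5 - 7
= 5


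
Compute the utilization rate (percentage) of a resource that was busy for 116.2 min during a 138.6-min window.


Utilization = busy / total × 100
= 116.2 / 138.6 × 100
= 83.8%


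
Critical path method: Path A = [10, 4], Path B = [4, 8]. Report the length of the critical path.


Path A: 10 + 4 = 14
Path B: 4 + 8 = 12
Critical path = longest = max(14, 12)
= 14 (Path A)


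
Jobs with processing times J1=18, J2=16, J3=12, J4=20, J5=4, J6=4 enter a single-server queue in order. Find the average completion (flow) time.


Completion times:
  J1: completes at 18
  J2: completes at 34
  J3: completes at 46
  J4: completes at 66
  J5: completes at 70
  J6: completes at 74
Sum = 308
Average = 308/6
= 51.33


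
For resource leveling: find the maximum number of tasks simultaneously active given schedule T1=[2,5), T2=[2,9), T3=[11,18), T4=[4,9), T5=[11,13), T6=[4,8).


Check each time point for overlaps:
  t=4: 4 tasks active (T1, T2, T4, T6)
Max concurrent = 4


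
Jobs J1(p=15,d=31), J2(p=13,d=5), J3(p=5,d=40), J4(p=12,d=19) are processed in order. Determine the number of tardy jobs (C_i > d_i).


Completion vs due date:
  J1: C=15, d=31 → on time
  J2: C=28, d=5 → TARDY
  J3: C=33, d=40 → on time
  J4: C=45, d=19 → TARDY
Tardy jobs: J2, J4
Count = 2


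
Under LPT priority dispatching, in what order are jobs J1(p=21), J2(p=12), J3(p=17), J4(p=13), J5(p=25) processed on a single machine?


LPT: sort by longest processing time first
  J5: p=25
  J1: p=21
  J3: p=17
  J4: p=13
  J2: p=12
Order: J5 → J1 → J3 → J4 → J2


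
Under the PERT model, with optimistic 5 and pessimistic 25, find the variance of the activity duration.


σ² = ((p - o) / 6)² = (p - o)² / 36
= (25 - 5)² / 36
= 20² / 36
= 400 / 36
= 11.1111


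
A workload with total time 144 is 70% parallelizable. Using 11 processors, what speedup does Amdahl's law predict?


Amdahl's law: T_p = T × ((1-p) + p/N)
= 144 × ((1-0.7) + 0.7/11)
= 144 × (0.30 + 0.0636)
= 144 × 0.3636
= 52.36
Speedup = 144/52.36
= 2.75×


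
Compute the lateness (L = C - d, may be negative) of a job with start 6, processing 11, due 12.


Completion = 6 + 11 = 17
Lateness = C - d = 17 - 12
= 5


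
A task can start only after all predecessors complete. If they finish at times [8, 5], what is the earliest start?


ES = max of all predecessor completion times
Predecessors: [8, 5]
ES = max(8, 5)
= 8


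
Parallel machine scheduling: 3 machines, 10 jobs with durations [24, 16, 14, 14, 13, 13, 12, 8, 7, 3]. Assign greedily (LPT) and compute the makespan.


Jobs (LPT sorted): [24, 16, 14, 14, 13, 13, 12, 8, 7, 3]
Machines: 3
  J=24 → Machine 1 (load: 0+24=24)
  J=16 → Machine 2 (load: 0+16=16)
  J=14 → Machine 3 (load: 0+14=14)
  J=14 → Machine 3 (load: 14+14=28)
  J=13 → Machine 2 (load: 16+13=29)
  J=13 → Machine 1 (load: 24+13=37)
  J=12 → Machine 3 (load: 28+12=40)
  J=8 → Machine 2 (load: 29+8=37)
  J=7 → Machine 1 (load: 37+7=44)
  J=3 → Machine 2 (load: 37+3=40)
Machine loads: [44, 40, 40]
Makespan = max = 44 time units


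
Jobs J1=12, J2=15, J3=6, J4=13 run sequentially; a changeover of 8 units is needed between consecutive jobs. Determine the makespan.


Makespan = Σ processing + (n-1) × setup
= (12 + 15 + 6 + 13) + (4-1)×8
= 46 + 24
= 70 time units


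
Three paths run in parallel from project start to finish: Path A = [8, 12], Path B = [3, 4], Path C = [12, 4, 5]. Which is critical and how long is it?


Path A: 8 + 12 = 20
Path B: 3 + 4 = 7
Path C: 12 + 4 + 5 = 21
Critical path = longest = max(20, 7, 21)
= 21 (Path C)


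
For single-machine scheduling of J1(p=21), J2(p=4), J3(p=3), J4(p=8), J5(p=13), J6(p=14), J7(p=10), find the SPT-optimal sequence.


SPT: sort by shortest processing time
  J3: p=3
  J2: p=4
  J4: p=8
  J7: p=10
  J5: p=13
  J6: p=14
  J1: p=21
Order: J3 → J2 → J4 → J7 → J5 → J6 → J1


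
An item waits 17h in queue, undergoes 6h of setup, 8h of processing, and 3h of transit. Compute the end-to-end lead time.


Lead time = queue + setup + processing + transit
= 17 + 6 + 8 + 3
= 34 hours


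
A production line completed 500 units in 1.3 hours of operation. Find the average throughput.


Throughput = units / time
= 500 / 1.3
= 384.6 units/hour


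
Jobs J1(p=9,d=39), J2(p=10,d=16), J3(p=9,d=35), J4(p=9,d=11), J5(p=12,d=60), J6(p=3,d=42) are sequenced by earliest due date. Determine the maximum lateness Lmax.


EDD order: J4 → J2 → J3 → J1 → J6 → J5
Completion and lateness:
  J4: C=9, d=11, L=9-11=-2
  J2: C=19, d=16, L=19-16=3
  J3: C=28, d=35, L=28-35=-7
  J1: C=37, d=39, L=37-39=-2
  J6: C=40, d=42, L=40-42=-2
  J5: C=52, d=60, L=52-60=-8
Lmax = max(-2, 3, -7, -2, -2, -8)
= 3


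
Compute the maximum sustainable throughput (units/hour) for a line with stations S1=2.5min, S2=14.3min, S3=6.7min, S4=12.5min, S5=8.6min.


Bottleneck = longest station time
Station times: [2.5, 14.3, 6.7, 12.5, 8.6]
Max = 14.3 min
Rate = 60 / 14.3
= 4.20 units/hour (bottleneck: 14.3min)


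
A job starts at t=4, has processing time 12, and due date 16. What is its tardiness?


Completion = start + processing = 4 + 12 = 16
Tardiness = max(0, C - d) = max(0, 16 - 16)
= max(0, 0)
= 0


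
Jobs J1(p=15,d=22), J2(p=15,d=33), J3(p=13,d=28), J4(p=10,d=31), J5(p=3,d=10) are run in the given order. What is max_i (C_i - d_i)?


Lateness per job (L = C - d):
  J1: C=15, d=22, L=-7
  J2: C=30, d=33, L=-3
  J3: C=43, d=28, L=15
  J4: C=53, d=31, L=22
  J5: C=56, d=10, L=46
Lmax = max(-7, -3, 15, 22, 46)
= 46


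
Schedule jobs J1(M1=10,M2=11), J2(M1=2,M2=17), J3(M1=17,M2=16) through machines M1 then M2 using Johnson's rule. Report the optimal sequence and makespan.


Johnson's rule:
Group 1 (M1≤M2, sort by M1): ['J2', 'J1']
Group 2 (M1>M2, sort desc M2): ['J3']
Sequence: J2 → J1 → J3
Makespan calculation:
  J2: M1 done=2, M2 done=19
  J1: M1 done=12, M2 done=30
  J3: M1 done=29, M2 done=46
= Sequence: J2 → J1 → J3, Makespan: 46


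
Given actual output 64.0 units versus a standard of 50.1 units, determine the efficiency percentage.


Efficiency = (actual / standard) × 100
= (64.0 / 50.1) × 100
= 127.7%


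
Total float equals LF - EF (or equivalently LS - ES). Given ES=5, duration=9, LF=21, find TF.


EF = ES + duration = 5 + 9 = 14
LS = LF - duration = 21 - 9 = 12
Total Float = LF - EF = 21 - 14
(or LS - ES = 12 - 5)
= 7


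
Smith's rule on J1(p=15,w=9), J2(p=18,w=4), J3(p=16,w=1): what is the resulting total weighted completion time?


WSPT order (by p/w): J1 → J2 → J3
  J1: C=15, w·C=9×15=135
  J2: C=33, w·C=4×33=132
  J3: C=49, w·C=1×49=49
Σ w·C = 316
= 316


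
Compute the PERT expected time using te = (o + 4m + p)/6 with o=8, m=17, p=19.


te = (o + 4m + p) / 6
= (8 + 4×17 + 19) / 6
= (8 + 68 + 19) / 6
= 95 / 6
= 15.83


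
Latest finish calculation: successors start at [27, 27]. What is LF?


LF = min of all successor start times
Successors start at: [27, 27]
LF = min(27, 27)
= 27


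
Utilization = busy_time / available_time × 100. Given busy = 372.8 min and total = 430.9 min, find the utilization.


Utilization = busy / total × 100
= 372.8 / 430.9 × 100
= 86.5%


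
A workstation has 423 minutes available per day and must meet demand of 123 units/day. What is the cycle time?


Cycle time = available time / demand
= 423 / 123
= 3.44 min/unit


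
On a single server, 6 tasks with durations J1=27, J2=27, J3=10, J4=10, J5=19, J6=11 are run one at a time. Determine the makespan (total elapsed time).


Sequential makespan: sum all processing times
= 27 + 27 + 10 + 10 + 19 + 11
= 104 time units


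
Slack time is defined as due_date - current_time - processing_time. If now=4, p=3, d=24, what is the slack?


Slack = due - current_time - processing
= 24 - 4 - 3
= 17


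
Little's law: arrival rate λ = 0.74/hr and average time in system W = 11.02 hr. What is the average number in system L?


Little's law: L = λ × W
= 0.74 × 11.02
= 8.15


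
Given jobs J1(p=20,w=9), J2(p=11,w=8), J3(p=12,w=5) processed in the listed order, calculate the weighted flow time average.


Completion times:
  J1: C=20, w×C=9×20=180
  J2: C=31, w×C=8×31=248
  J3: C=43, w×C=5×43=215
Sum w×C = 643
Sum w = 22
Weighted avg = 643/22
= 29.23


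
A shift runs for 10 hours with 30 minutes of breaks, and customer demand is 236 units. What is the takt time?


Available = 10×60 - 30 = 570 min
Takt time = 570 / 236
= 2.42 min/unit


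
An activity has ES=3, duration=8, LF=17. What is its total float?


EF = ES + duration = 3 + 8 = 11
LS = LF - duration = 17 - 8 = 9
Total Float = LF - EF = 17 - 11
(or LS - ES = 9 - 3)
= 6


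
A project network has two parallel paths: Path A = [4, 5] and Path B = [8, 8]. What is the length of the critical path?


Path A: 4 + 5 = 9
Path B: 8 + 8 = 16
Critical path = longest = max(9, 16)
= 16 (Path B)


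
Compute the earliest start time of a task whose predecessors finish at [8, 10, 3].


ES = max of all predecessor completion times
Predecessors: [8, 10, 3]
ES = max(8, 10, 3)
= 10


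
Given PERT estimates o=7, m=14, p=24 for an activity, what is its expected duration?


te = (o + 4m + p) / 6
= (7 + 4×14 + 24) / 6
= (7 + 56 + 24) / 6
= 87 / 6
= 14.50


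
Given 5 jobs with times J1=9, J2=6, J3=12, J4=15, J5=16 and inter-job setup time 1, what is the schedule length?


Makespan = Σ processing + (n-1) × setup
= (9 + 6 + 12 + 15 + 16) + (5-1)×1
= 58 + 4
= 62 time units


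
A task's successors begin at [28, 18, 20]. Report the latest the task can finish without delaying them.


LF = min of all successor start times
Successors start at: [28, 18, 20]
LF = min(28, 18, 20)
= 18


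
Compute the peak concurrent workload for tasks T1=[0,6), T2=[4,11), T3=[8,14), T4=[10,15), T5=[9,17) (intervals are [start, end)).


Check each time point for overlaps:
  t=10: 4 tasks active (T2, T3, T4, T5)
Max concurrent = 4


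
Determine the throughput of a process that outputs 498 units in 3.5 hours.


Throughput = units / time
= 498 / 3.5
= 142.3 units/hour


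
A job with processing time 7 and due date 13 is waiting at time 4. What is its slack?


Slack = due - current_time - processing
= 13 - 4 - 7
= 2


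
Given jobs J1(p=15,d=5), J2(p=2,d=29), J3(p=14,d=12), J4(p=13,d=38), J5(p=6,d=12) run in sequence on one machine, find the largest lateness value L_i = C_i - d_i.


Lateness per job (L = C - d):
  J1: C=15, d=5, L=10
  J2: C=17, d=29, L=-12
  J3: C=31, d=12, L=19
  J4: C=44, d=38, L=6
  J5: C=50, d=12, L=38
Lmax = max(10, -12, 19, 6, 38)
= 38


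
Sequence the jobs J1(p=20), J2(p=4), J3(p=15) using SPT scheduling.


SPT: sort by shortest processing time
  J2: p=4
  J3: p=15
  J1: p=20
Order: J2 → J3 → J1


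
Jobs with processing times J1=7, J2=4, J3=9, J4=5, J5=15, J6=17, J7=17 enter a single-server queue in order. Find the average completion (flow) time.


Completion times:
  J1: completes at 7
  J2: completes at 11
  J3: completes at 20
  J4: completes at 25
  J5: completes at 40
  J6: completes at 57
  J7: completes at 74
Sum = 234
Average = 234/7
= 33.43


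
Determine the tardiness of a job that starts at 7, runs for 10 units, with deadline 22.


Completion = start + processing = 7 + 10 = 17
Tardiness = max(0, C - d) = max(0, 17 - 22)
= max(0, -5)
= 0


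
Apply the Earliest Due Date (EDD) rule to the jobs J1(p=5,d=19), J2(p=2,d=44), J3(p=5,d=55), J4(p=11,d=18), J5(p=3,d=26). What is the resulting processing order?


EDD: sort by earliest due date
  J4: d=18, p=11
  J1: d=19, p=5
  J5: d=26, p=3
  J2: d=44, p=2
  J3: d=55, p=5
Order: J4 → J1 → J5 → J2 → J3


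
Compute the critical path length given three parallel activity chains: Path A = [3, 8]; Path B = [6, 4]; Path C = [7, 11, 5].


Path A: 3 + 8 = 11
Path B: 6 + 4 = 10
Path C: 7 + 11 + 5 = 23
Critical path = longest = max(11, 10, 23)
= 23 (Path C)


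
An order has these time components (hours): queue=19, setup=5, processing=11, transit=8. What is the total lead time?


Lead time = queue + setup + processing + transit
= 19 + 5 + 11 + 8
= 43 hours


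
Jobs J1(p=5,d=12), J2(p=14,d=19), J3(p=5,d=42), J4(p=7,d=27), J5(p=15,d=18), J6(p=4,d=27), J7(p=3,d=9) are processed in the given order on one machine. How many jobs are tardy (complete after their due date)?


Completion vs due date:
  J1: C=5, d=12 → on time
  J2: C=19, d=19 → on time
  J3: C=24, d=42 → on time
  J4: C=31, d=27 → TARDY
  J5: C=46, d=18 → TARDY
  J6: C=50, d=27 → TARDY
  J7: C=53, d=9 → TARDY
Tardy jobs: J4, J5, J6, J7
Count = 4


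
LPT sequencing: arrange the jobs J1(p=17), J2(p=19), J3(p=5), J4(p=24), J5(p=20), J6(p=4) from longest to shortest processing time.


LPT: sort by longest processing time first
  J4: p=24
  J5: p=20
  J2: p=19
  J1: p=17
  J3: p=5
  J6: p=4
Order: J4 → J5 → J2 → J1 → J3 → J6


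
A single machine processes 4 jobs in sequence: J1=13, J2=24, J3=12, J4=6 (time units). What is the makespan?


Sequential makespan: sum all processing times
= 13 + 24 + 12 + 6
= 55 time units


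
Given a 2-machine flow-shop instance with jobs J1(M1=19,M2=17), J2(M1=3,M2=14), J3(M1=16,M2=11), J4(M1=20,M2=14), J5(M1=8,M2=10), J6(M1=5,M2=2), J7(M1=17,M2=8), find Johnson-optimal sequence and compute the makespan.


Johnson's rule:
Group 1 (M1≤M2, sort by M1): ['J2', 'J5']
Group 2 (M1>M2, sort desc M2): ['J1', 'J4', 'J3', 'J7', 'J6']
Sequence: J2 → J5 → J1 → J4 → J3 → J7 → J6
Makespan calculation:
  J2: M1 done=3, M2 done=17
  J5: M1 done=11, M2 done=27
  J1: M1 done=30, M2 done=47
  J4: M1 done=50, M2 done=64
  J3: M1 done=66, M2 done=77
  J7: M1 done=83, M2 done=91
  J6: M1 done=88, M2 done=93
= Sequence: J2 → J5 → J1 → J4 → J3 → J7 → J6, Makespan: 93


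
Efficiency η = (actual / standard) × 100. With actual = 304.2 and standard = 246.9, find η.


Efficiency = (actual / standard) × 100
= (304.2 / 246.9) × 100
= 123.2%


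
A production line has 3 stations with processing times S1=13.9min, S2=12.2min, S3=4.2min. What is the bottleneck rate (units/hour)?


Bottleneck = longest station time
Station times: [13.9, 12.2, 4.2]
Max = 13.9 min
Rate = 60 / 13.9
= 4.32 units/hour (bottleneck: 13.9min)


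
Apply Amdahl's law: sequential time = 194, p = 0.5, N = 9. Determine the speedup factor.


Amdahl's law: T_p = T × ((1-p) + p/N)
= 194 × ((1-0.5) + 0.5/9)
= 194 × (0.50 + 0.0556)
= 194 × 0.5556
= 107.78
Speedup = 194/107.78
= 1.80×


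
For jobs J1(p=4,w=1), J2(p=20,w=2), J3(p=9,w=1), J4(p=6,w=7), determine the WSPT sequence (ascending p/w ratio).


WSPT (Smith's rule): sort by p/w ascending
  J4: p/w = 6/7 = 0.857
  J1: p/w = 4/1 = 4.000
  J3: p/w = 9/1 = 9.000
  J2: p/w = 20/2 = 10.000
Order: J4 → J1 → J3 → J2


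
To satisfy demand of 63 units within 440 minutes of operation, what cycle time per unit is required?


Cycle time = available time / demand
= 440 / 63
= 6.98 min/unit


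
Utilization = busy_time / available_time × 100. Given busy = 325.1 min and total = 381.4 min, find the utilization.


Utilization = busy / total × 100
= 325.1 / 381.4 × 100
= 85.2%


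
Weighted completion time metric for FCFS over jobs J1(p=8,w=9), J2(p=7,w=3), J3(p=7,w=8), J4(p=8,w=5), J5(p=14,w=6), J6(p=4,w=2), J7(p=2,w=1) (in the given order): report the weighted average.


Completion times:
  J1: C=8, w×C=9×8=72
  J2: C=15, w×C=3×15=45
  J3: C=22, w×C=8×22=176
  J4: C=30, w×C=5×30=150
  J5: C=44, w×C=6×44=264
  J6: C=48, w×C=2×48=96
  J7: C=50, w×C=1×50=50
Sum w×C = 853
Sum w = 34
Weighted avg = 853/34
= 25.09


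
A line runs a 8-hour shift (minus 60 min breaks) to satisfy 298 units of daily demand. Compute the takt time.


Available = 8×60 - 60 = 420 min
Takt time = 420 / 298
= 1.41 min/unit


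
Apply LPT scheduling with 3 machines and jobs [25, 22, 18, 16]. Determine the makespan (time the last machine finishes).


Jobs (LPT sorted): [25, 22, 18, 16]
Machines: 3
  J=25 → Machine 1 (load: 0+25=25)
  J=22 → Machine 2 (load: 0+22=22)
  J=18 → Machine 3 (load: 0+18=18)
  J=16 → Machine 3 (load: 18+16=34)
Machine loads: [25, 22, 34]
Makespan = max = 34 time units


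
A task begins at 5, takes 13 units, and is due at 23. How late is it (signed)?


Completion = 5 + 13 = 18
Lateness = C - d = 18 - 23
= -5


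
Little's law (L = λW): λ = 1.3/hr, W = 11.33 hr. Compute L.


Little's law: L = λ × W
= 1.3 × 11.33
= 14.73


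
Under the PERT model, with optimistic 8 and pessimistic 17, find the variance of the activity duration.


σ² = ((p - o) / 6)² = (p - o)² / 36
= (17 - 8)² / 36
= 9² / 36
= 81 / 36
= 2.2500


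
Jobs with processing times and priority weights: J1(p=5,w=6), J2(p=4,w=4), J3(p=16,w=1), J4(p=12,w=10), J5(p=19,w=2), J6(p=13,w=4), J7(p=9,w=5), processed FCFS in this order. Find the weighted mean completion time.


Completion times:
  J1: C=5, w×C=6×5=30
  J2: C=9, w×C=4×9=36
  J3: C=25, w×C=1×25=25
  J4: C=37, w×C=10×37=370
  J5: C=56, w×C=2×56=112
  J6: C=69, w×C=4×69=276
  J7: C=78, w×C=5×78=390
Sum w×C = 1239
Sum w = 32
Weighted avg = 1239/32
= 38.72


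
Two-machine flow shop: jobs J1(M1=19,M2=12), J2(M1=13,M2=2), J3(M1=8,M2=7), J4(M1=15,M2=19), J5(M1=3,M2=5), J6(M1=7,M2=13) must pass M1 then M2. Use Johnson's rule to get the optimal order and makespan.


Johnson's rule:
Group 1 (M1≤M2, sort by M1): ['J5', 'J6', 'J4']
Group 2 (M1>M2, sort desc M2): ['J1', 'J3', 'J2']
Sequence: J5 → J6 → J4 → J1 → J3 → J2
Makespan calculation:
  J5: M1 done=3, M2 done=8
  J6: M1 done=10, M2 done=23
  J4: M1 done=25, M2 done=44
  J1: M1 done=44, M2 done=56
  J3: M1 done=52, M2 done=63
  J2: M1 done=65, M2 done=67
= Sequence: J5 → J6 → J4 → J1 → J3 → J2, Makespan: 67


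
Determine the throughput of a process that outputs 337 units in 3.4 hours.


Throughput = units / time
= 337 / 3.4
= 99.1 units/hour


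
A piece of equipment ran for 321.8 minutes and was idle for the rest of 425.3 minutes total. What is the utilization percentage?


Utilization = busy / total × 100
= 321.8 / 425.3 × 100
= 75.7%


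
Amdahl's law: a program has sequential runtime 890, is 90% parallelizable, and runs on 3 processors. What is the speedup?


Amdahl's law: T_p = T × ((1-p) + p/N)
= 890 × ((1-0.9) + 0.9/3)
= 890 × (0.10 + 0.3000)
= 890 × 0.4000
= 356.00
Speedup = 890/356.00
= 2.50×


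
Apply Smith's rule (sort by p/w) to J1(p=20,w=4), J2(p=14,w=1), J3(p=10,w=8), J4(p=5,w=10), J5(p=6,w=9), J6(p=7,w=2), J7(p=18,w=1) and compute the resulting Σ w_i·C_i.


WSPT order (by p/w): J4 → J5 → J3 → J6 → J1 → J2 → J7
  J4: C=5, w·C=10×5=50
  J5: C=11, w·C=9×11=99
  J3: C=21, w·C=8×21=168
  J6: C=28, w·C=2×28=56
  J1: C=48, w·C=4×48=192
  J2: C=62, w·C=1×62=62
  J7: C=80, w·C=1×80=80
Σ w·C = 707
= 707


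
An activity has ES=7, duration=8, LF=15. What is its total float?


EF = ES + duration = 7 + 8 = 15
LS = LF - duration = 15 - 8 = 7
Total Float = LF - EF = 15 - 15
(or LS - ES = 7 - 7)
= 0


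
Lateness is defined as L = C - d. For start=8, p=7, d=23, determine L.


Completion = 8 + 7 = 15
Lateness = C - d = 15 - 23
= -8


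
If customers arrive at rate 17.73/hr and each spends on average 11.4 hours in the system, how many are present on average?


Little's law: L = λ × W
= 17.73 × 11.4
= 202.12


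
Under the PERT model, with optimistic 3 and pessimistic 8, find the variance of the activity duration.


σ² = ((p - o) / 6)² = (p - o)² / 36
= (8 - 3)² / 36
= 5² / 36
= 25 / 36
= 0.6944


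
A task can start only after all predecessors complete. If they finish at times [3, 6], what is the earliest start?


ES = max of all predecessor completion times
Predecessors: [3, 6]
ES = max(3, 6)
= 6


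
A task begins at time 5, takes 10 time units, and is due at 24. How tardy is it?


Completion = start + processing = 5 + 10 = 15
Tardiness = max(0, C - d) = max(0, 15 - 24)
= max(0, -9)
= 0


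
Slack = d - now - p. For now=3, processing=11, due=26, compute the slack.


Slack = due - current_time - processing
= 26 - 3 - 11
= 12


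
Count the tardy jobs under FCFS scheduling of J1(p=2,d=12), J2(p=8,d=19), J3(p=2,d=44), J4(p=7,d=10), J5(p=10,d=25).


Completion vs due date:
  J1: C=2, d=12 → on time
  J2: C=10, d=19 → on time
  J3: C=12, d=44 → on time
  J4: C=19, d=10 → TARDY
  J5: C=29, d=25 → TARDY
Tardy jobs: J4, J5
Count = 2


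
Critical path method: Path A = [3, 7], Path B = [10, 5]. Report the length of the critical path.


Path A: 3 + 7 = 10
Path B: 10 + 5 = 15
Critical path = longest = max(10, 15)
= 15 (Path B)


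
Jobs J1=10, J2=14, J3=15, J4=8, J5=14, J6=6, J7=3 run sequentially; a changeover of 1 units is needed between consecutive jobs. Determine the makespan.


Makespan = Σ processing + (n-1) × setup
= (10 + 14 + 15 + 8 + 14 + 6 + 3) + (7-1)×1
= 70 + 6
= 76 time units


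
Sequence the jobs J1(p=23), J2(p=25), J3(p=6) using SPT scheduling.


SPT: sort by shortest processing time
  J3: p=6
  J1: p=23
  J2: p=25
Order: J3 → J1 → J2


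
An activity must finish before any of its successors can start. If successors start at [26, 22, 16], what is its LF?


LF = min of all successor start times
Successors start at: [26, 22, 16]
LF = min(26, 22, 16)
= 16


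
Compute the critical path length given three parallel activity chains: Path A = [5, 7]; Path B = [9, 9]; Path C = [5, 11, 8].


Path A: 5 + 7 = 12
Path B: 9 + 9 = 18
Path C: 5 + 11 + 8 = 24
Critical path = longest = max(12, 18, 24)
= 24 (Path C)


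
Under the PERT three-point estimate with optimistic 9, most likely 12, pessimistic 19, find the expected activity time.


te = (o + 4m + p) / 6
= (9 + 4×12 + 19) / 6
= (9 + 48 + 19) / 6
= 76 / 6
= 12.67


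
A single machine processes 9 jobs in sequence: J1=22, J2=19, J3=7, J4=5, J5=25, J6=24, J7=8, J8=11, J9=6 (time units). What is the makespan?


Sequential makespan: sum all processing times
= 22 + 19 + 7 + 5 + 25 + 24 + 8 + 11 + 6
= 127 time units


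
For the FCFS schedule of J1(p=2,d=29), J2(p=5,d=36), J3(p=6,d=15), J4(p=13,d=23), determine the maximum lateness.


Lateness per job (L = C - d):
  J1: C=2, d=29, L=-27
  J2: C=7, d=36, L=-29
  J3: C=13, d=15, L=-2
  J4: C=26, d=23, L=3
Lmax = max(-27, -29, -2, 3)
= 3


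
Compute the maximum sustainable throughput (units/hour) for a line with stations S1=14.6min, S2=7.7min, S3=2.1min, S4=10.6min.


Bottleneck = longest station time
Station times: [14.6, 7.7, 2.1, 10.6]
Max = 14.6 min
Rate = 60 / 14.6
= 4.11 units/hour (bottleneck: 14.6min)


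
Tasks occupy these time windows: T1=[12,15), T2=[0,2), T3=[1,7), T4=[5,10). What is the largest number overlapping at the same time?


Check each time point for overlaps:
  t=1: 2 tasks active (T2, T3)
Max concurrent = 2


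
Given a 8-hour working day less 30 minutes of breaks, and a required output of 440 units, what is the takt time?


Available = 8×60 - 30 = 450 min
Takt time = 450 / 440
= 1.02 min/unit


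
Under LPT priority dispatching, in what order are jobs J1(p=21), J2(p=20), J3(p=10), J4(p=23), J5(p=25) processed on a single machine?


LPT: sort by longest processing time first
  J5: p=25
  J4: p=23
  J1: p=21
  J2: p=20
  J3: p=10
Order: J5 → J4 → J1 → J2 → J3


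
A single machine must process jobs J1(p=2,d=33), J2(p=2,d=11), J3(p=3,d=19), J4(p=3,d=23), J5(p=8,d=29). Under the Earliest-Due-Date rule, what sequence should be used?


EDD: sort by earliest due date
  J2: d=11, p=2
  J3: d=19, p=3
  J4: d=23, p=3
  J5: d=29, p=8
  J1: d=33, p=2
Order: J2 → J3 → J4 → J5 → J1


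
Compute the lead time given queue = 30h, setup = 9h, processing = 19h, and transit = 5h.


Lead time = queue + setup + processing + transit
= 30 + 9 + 19 + 5
= 63 hours


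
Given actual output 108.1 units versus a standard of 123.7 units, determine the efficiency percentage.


Efficiency = (actual / standard) × 100
= (108.1 / 123.7) × 100
= 87.4%


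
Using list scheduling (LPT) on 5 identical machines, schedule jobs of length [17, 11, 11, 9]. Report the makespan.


Jobs (LPT sorted): [17, 11, 11, 9]
Machines: 5
  J=17 → Machine 1 (load: 0+17=17)
  J=11 → Machine 2 (load: 0+11=11)
  J=11 → Machine 3 (load: 0+11=11)
  J=9 → Machine 4 (load: 0+9=9)
Machine loads: [17, 11, 11, 9, 0]
Makespan = max = 17 time units


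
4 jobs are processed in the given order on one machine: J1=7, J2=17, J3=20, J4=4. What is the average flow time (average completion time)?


Completion times:
  J1: completes at 7
  J2: completes at 24
  J3: completes at 44
  J4: completes at 48
Sum = 123
Average = 123/4
= 30.75


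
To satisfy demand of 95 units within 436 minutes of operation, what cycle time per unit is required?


Cycle time = available time / demand
= 436 / 95
= 4.59 min/unit


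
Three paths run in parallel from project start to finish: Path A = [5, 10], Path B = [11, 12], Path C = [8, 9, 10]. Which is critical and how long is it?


Path A: 5 + 10 = 15
Path B: 11 + 12 = 23
Path C: 8 + 9 + 10 = 27
Critical path = longest = max(15, 23, 27)
= 27 (Path C)


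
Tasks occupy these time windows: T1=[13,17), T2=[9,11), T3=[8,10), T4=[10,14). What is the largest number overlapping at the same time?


Check each time point for overlaps:
  t=9: 2 tasks active (T2, T3)
Max concurrent = 2


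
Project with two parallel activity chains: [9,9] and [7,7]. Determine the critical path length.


Path A: 9 + 9 = 18
Path B: 7 + 7 = 14
Critical path = longest = max(18, 14)
= 18 (Path A)


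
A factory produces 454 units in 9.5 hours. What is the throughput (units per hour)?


Throughput = units / time
= 454 / 9.5
= 47.8 units/hour


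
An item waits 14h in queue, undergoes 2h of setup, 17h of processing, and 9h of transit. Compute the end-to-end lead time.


Lead time = queue + setup + processing + transit
= 14 + 2 + 17 + 9
= 42 hours


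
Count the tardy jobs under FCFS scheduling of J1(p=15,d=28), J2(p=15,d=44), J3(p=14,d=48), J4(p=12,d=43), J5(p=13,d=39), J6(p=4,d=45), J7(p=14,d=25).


Completion vs due date:
  J1: C=15, d=28 → on time
  J2: C=30, d=44 → on time
  J3: C=44, d=48 → on time
  J4: C=56, d=43 → TARDY
  J5: C=69, d=39 → TARDY
  J6: C=73, d=45 → TARDY
  J7: C=87, d=25 → TARDY
Tardy jobs: J4, J5, J6, J7
Count = 4


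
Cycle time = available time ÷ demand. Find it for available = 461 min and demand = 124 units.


Cycle time = available time / demand
= 461 / 124
= 3.72 min/unit


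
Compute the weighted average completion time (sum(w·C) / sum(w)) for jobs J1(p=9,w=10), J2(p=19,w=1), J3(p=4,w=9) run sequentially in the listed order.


Completion times:
  J1: C=9, w×C=10×9=90
  J2: C=28, w×C=1×28=28
  J3: C=32, w×C=9×32=288
Sum w×C = 406
Sum w = 20
Weighted avg = 406/20
= 20.30


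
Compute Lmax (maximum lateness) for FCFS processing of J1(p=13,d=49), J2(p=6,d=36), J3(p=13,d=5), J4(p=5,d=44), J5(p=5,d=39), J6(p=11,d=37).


Lateness per job (L = C - d):
  J1: C=13, d=49, L=-36
  J2: C=19, d=36, L=-17
  J3: C=32, d=5, L=27
  J4: C=37, d=44, L=-7
  J5: C=42, d=39, L=3
  J6: C=53, d=37, L=16
Lmax = max(-36, -17, 27, -7, 3, 16)
= 27


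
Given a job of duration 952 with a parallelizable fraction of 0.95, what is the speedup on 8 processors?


Amdahl's law: T_p = T × ((1-p) + p/N)
= 952 × ((1-0.95) + 0.95/8)
= 952 × (0.05 + 0.1187)
= 952 × 0.1688
= 160.65
Speedup = 952/160.65
= 5.93×


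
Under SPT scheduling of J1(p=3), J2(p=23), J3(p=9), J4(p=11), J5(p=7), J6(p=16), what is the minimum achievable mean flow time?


SPT order: J1 → J5 → J3 → J4 → J6 → J2
Completion times:
  J1: C=3
  J5: C=10
  J3: C=19
  J4: C=30
  J6: C=46
  J2: C=69
Sum = 177, n = 6
Mean flow = 177/6
= 29.50


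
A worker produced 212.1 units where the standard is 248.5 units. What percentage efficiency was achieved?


Efficiency = (actual / standard) × 100
= (212.1 / 248.5) × 100
= 85.4%


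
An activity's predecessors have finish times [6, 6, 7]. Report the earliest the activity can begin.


ES = max of all predecessor completion times
Predecessors: [6, 6, 7]
ES = max(6, 6, 7)
= 7


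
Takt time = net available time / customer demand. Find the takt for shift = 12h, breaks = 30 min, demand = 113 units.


Available = 12×60 - 30 = 690 min
Takt time = 690 / 113
= 6.11 min/unit


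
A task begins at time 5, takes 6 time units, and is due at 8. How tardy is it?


Completion = start + processing = 5 + 6 = 11
Tardiness = max(0, C - d) = max(0, 11 - 8)
= max(0, 3)
= 3


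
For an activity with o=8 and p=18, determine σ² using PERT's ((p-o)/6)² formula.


σ² = ((p - o) / 6)² = (p - o)² / 36
= (18 - 8)² / 36
= 10² / 36
= 100 / 36
= 2.7778


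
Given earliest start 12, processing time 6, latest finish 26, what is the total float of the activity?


EF = ES + duration = 12 + 6 = 18
LS = LF - duration = 26 - 6 = 20
Total Float = LF - EF = 26 - 18
(or LS - ES = 20 - 12)
= 8


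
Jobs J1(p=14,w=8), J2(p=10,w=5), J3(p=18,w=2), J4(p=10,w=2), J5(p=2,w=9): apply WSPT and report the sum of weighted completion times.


WSPT order (by p/w): J5 → J1 → J2 → J4 → J3
  J5: C=2, w·C=9×2=18
  J1: C=16, w·C=8×16=128
  J2: C=26, w·C=5×26=130
  J4: C=36, w·C=2×36=72
  J3: C=54, w·C=2×54=108
Σ w·C = 456
= 456


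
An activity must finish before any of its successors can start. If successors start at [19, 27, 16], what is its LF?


LF = min of all successor start times
Successors start at: [19, 27, 16]
LF = min(19, 27, 16)
= 16


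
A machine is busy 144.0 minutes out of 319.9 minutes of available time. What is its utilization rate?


Utilization = busy / total × 100
= 144.0 / 319.9 × 100
= 45.0%


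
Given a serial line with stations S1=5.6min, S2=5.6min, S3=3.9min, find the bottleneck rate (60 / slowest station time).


Bottleneck = longest station time
Station times: [5.6, 5.6, 3.9]
Max = 5.6 min
Rate = 60 / 5.6
= 10.71 units/hour (bottleneck: 5.6min)


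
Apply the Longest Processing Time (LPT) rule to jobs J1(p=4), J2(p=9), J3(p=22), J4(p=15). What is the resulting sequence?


LPT: sort by longest processing time first
  J3: p=22
  J4: p=15
  J2: p=9
  J1: p=4
Order: J3 → J4 → J2 → J1


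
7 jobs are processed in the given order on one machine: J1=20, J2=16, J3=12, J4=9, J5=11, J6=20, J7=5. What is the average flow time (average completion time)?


Completion times:
  J1: completes at 20
  J2: completes at 36
  J3: completes at 48
  J4: completes at 57
  J5: completes at 68
  J6: completes at 88
  J7: completes at 93
Sum = 410
Average = 410/7
= 58.57


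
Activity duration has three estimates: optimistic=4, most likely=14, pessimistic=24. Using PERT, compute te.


te = (o + 4m + p) / 6
= (4 + 4×14 + 24) / 6
= (4 + 56 + 24) / 6
= 84 / 6
= 14.00


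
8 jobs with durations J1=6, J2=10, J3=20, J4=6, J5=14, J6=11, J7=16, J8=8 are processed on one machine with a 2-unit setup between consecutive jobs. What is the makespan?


Makespan = Σ processing + (n-1) × setup
= (6 + 10 + 20 + 6 + 14 + 11 + 16 + 8) + (8-1)×2
= 91 + 14
= 105 time units


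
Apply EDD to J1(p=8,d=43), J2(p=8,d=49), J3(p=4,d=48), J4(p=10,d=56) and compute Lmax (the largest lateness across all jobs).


EDD order: J1 → J3 → J2 → J4
Completion and lateness:
  J1: C=8, d=43, L=8-43=-35
  J3: C=12, d=48, L=12-48=-36
  J2: C=20, d=49, L=20-49=-29
  J4: C=30, d=56, L=30-56=-26
Lmax = max(-35, -36, -29, -26)
= -26


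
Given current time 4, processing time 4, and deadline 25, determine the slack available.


Slack = due - current_time - processing
= 25 - 4 - 4
= 17


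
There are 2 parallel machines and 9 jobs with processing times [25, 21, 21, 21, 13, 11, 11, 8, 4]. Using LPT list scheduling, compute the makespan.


Jobs (LPT sorted): [25, 21, 21, 21, 13, 11, 11, 8, 4]
Machines: 2
  J=25 → Machine 1 (load: 0+25=25)
  J=21 → Machine 2 (load: 0+21=21)
  J=21 → Machine 2 (load: 21+21=42)
  J=21 → Machine 1 (load: 25+21=46)
  J=13 → Machine 2 (load: 42+13=55)
  J=11 → Machine 1 (load: 46+11=57)
  J=11 → Machine 2 (load: 55+11=66)
  J=8 → Machine 1 (load: 57+8=65)
  J=4 → Machine 1 (load: 65+4=69)
Machine loads: [69, 66]
Makespan = max = 69 time units


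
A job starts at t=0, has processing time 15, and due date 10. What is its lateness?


Completion = 0 + 15 = 15
Lateness = C - d = 15 - 10
= 5


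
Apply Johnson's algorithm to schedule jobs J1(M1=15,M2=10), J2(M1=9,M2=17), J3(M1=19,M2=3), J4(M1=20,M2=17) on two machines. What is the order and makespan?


Johnson's rule:
Group 1 (M1≤M2, sort by M1): ['J2']
Group 2 (M1>M2, sort desc M2): ['J4', 'J1', 'J3']
Sequence: J2 → J4 → J1 → J3
Makespan calculation:
  J2: M1 done=9, M2 done=26
  J4: M1 done=29, M2 done=46
  J1: M1 done=44, M2 done=56
  J3: M1 done=63, M2 done=66
= Sequence: J2 → J4 → J1 → J3, Makespan: 66
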